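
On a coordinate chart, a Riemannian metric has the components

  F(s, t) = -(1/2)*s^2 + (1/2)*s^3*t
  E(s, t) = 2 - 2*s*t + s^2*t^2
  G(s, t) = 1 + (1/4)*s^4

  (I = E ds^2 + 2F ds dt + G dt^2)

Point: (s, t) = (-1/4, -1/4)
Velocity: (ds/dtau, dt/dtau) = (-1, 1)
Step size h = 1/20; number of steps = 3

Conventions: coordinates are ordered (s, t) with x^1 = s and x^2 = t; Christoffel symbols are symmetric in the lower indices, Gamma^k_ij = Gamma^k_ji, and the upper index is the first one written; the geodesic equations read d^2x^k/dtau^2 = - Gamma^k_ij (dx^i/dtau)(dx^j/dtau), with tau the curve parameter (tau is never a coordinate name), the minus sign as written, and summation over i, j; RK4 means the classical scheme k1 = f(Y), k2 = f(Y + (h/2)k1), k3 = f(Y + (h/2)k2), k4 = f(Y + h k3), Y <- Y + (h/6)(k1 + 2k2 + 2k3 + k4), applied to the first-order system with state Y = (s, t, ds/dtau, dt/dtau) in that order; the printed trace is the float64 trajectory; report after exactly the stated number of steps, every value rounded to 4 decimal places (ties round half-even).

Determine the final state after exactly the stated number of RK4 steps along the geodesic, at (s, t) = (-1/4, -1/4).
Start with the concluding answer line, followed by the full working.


Answer: s = -0.3978, t = -0.1001, ds/dtau = -0.9651, dt/dtau = 0.9979

f(Y) = (ds/dtau, dt/dtau, -Gamma^s_ij Y'^i Y'^j, -Gamma^t_ij Y'^i Y'^j) with the Gammas evaluated at the stage position; h = 0.050000; intermediate values shown to 6 dp
step 0: s = -0.2500, t = -0.2500, ds/dtau = -1.0000, dt/dtau = 1.0000
step 1:
  k1: at (s, t) = (-0.250000, -0.250000), (ds/dtau, dt/dtau) = (-1.000000, 1.000000); Gamma_sss = 0.124675, Gamma_sst = 0.124675, Gamma_stt = 0.000000, Gamma_tss = -0.004156, Gamma_tst = -0.004156, Gamma_ttt = 0.000000; k1 = (-1.000000, 1.000000, 0.124675, -0.004156)
  k2: at (s, t) = (-0.275000, -0.225000), (ds/dtau, dt/dtau) = (-0.996883, 0.999896); Gamma_sss = 0.112186, Gamma_sst = 0.137116, Gamma_stt = 0.000000, Gamma_tss = -0.004522, Gamma_tst = -0.005527, Gamma_ttt = 0.000000; k2 = (-0.996883, 0.999896, 0.161861, -0.006524)
  k3: at (s, t) = (-0.274922, -0.225003), (ds/dtau, dt/dtau) = (-0.995953, 0.999837); Gamma_sss = 0.112187, Gamma_sst = 0.137077, Gamma_stt = 0.000000, Gamma_tss = -0.004519, Gamma_tst = -0.005522, Gamma_ttt = 0.000000; k3 = (-0.995953, 0.999837, 0.161719, -0.006515)
  k4: at (s, t) = (-0.299798, -0.200008), (ds/dtau, dt/dtau) = (-0.991914, 0.999674); Gamma_sss = 0.099706, Gamma_sst = 0.149452, Gamma_stt = 0.000000, Gamma_tss = -0.004767, Gamma_tst = -0.007145, Gamma_ttt = 0.000000; k4 = (-0.991914, 0.999674, 0.198291, -0.009479)
  Y <- Y + (h/6)(k1 + 2k2 + 2k3 + k4): s = -0.2998, t = -0.2000, ds/dtau = -0.9919, dt/dtau = 0.9997
step 2:
  k1: at (s, t) = (-0.299813, -0.200007), (ds/dtau, dt/dtau) = (-0.991916, 0.999669); Gamma_sss = 0.099706, Gamma_sst = 0.149460, Gamma_stt = 0.000000, Gamma_tss = -0.004767, Gamma_tst = -0.007146, Gamma_ttt = 0.000000; k1 = (-0.991916, 0.999669, 0.198305, -0.009481)
  k2: at (s, t) = (-0.324611, -0.175015), (ds/dtau, dt/dtau) = (-0.986958, 0.999432); Gamma_sss = 0.087230, Gamma_sst = 0.161791, Gamma_stt = 0.000000, Gamma_tss = -0.004873, Gamma_tst = -0.009038, Gamma_ttt = 0.000000; k2 = (-0.986958, 0.999432, 0.234210, -0.013083)
  k3: at (s, t) = (-0.324487, -0.175021), (ds/dtau, dt/dtau) = (-0.986060, 0.999342); Gamma_sss = 0.087233, Gamma_sst = 0.161729, Gamma_stt = 0.000000, Gamma_tss = -0.004869, Gamma_tst = -0.009027, Gamma_ttt = 0.000000; k3 = (-0.986060, 0.999342, 0.233922, -0.013057)
  k4: at (s, t) = (-0.349116, -0.150040), (ds/dtau, dt/dtau) = (-0.980220, 0.999016); Gamma_sss = 0.074765, Gamma_sst = 0.173965, Gamma_stt = 0.000000, Gamma_tss = -0.004808, Gamma_tst = -0.011188, Gamma_ttt = 0.000000; k4 = (-0.980220, 0.999016, 0.268876, -0.017291)
  Y <- Y + (h/6)(k1 + 2k2 + 2k3 + k4): s = -0.3491, t = -0.1500, ds/dtau = -0.9802, dt/dtau = 0.9990
step 3:
  k1: at (s, t) = (-0.349131, -0.150039), (ds/dtau, dt/dtau) = (-0.980220, 0.999010); Gamma_sss = 0.074764, Gamma_sst = 0.173973, Gamma_stt = 0.000000, Gamma_tss = -0.004809, Gamma_tst = -0.011189, Gamma_ttt = 0.000000; k1 = (-0.980220, 0.999010, 0.268890, -0.017294)
  k2: at (s, t) = (-0.373637, -0.125063), (ds/dtau, dt/dtau) = (-0.973498, 0.998578); Gamma_sss = 0.062301, Gamma_sst = 0.186130, Gamma_stt = 0.000000, Gamma_tss = -0.004562, Gamma_tst = -0.013629, Gamma_ttt = 0.000000; k2 = (-0.973498, 0.998578, 0.302836, -0.022175)
  k3: at (s, t) = (-0.373469, -0.125074), (ds/dtau, dt/dtau) = (-0.972649, 0.998456); Gamma_sss = 0.062307, Gamma_sst = 0.186047, Gamma_stt = 0.000000, Gamma_tss = -0.004558, Gamma_tst = -0.013611, Gamma_ttt = 0.000000; k3 = (-0.972649, 0.998456, 0.302413, -0.022124)
  k4: at (s, t) = (-0.397764, -0.100116), (ds/dtau, dt/dtau) = (-0.965100, 0.997904); Gamma_sss = 0.049854, Gamma_sst = 0.198073, Gamma_stt = 0.000000, Gamma_tss = -0.004107, Gamma_tst = -0.016319, Gamma_ttt = 0.000000; k4 = (-0.965100, 0.997904, 0.335084, -0.027607)
  Y <- Y + (h/6)(k1 + 2k2 + 2k3 + k4): s = -0.3978, t = -0.1001, ds/dtau = -0.9651, dt/dtau = 0.9979


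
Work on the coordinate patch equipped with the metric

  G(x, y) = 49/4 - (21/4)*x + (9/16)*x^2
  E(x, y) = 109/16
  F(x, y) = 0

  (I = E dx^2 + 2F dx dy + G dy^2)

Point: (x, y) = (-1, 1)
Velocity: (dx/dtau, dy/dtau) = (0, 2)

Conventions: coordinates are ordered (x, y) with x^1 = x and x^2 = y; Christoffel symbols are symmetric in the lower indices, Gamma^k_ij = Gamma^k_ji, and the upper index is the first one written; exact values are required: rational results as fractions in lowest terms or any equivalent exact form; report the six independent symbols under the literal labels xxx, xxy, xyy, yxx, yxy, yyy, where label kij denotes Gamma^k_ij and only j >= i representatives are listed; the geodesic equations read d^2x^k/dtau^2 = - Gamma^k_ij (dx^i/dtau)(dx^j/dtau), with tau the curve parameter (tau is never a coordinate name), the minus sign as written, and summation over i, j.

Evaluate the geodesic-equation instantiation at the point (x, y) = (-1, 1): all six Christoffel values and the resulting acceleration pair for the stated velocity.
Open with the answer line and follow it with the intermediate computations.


Answer: Gamma_xxx = 0, Gamma_xxy = 0, Gamma_xyy = 51/109, Gamma_yxx = 0, Gamma_yxy = -3/17, Gamma_yyy = 0; accelerations (d^2x/dtau^2, d^2y/dtau^2) = (-204/109, 0)

E = 109/16, F = 0, G = 289/16 at the point
E_x = 0, E_y = 0, F_x = 0, F_y = 0, G_x = -51/8, G_y = 0
EG - F^2 = 31501/256;  g^inv = (256/31501) * [[289/16, 0], [0, 109/16]]
first-kind symbols [ij,l] = (1/2)(d_i g_jl + d_j g_il - d_l g_ij): [xx,x] = E_x/2 = 0, [xx,y] = F_x - E_y/2 = 0, [xy,x] = E_y/2 = 0, [xy,y] = G_x/2 = -51/16, [yy,x] = F_y - G_x/2 = 51/16, [yy,y] = G_y/2 = 0
Gamma^x_ij = (G*[ij,x] - F*[ij,y])/(EG - F^2), Gamma^y_ij = (E*[ij,y] - F*[ij,x])/(EG - F^2)
Gamma_xxx = 0, Gamma_xxy = 0, Gamma_xyy = 51/109, Gamma_yxx = 0, Gamma_yxy = -3/17, Gamma_yyy = 0
d^2x/dtau^2 = -(Gamma_xxx*(0)^2 + 2*Gamma_xxy*(0)*(2) + Gamma_xyy*(2)^2) = -204/109
d^2y/dtau^2 = -(Gamma_yxx*(0)^2 + 2*Gamma_yxy*(0)*(2) + Gamma_yyy*(2)^2) = 0


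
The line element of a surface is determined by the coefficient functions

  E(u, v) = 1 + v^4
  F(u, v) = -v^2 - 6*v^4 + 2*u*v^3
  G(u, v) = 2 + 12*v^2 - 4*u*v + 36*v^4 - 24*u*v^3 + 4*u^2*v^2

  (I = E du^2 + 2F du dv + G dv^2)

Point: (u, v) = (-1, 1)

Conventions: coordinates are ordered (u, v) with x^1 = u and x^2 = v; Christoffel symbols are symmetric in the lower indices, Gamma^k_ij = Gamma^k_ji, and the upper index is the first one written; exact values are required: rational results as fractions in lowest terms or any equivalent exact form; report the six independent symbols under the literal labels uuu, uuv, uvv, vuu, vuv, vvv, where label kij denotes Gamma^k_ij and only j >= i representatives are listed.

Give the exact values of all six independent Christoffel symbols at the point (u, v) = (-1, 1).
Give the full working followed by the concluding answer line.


E = 2, F = -9, G = 82 at the point
E_u = 0, E_v = 4, F_u = 2, F_v = -32, G_u = -36, G_v = 252
EG - F^2 = 83;  g^inv = (1/83) * [[82, 9], [9, 2]]
first-kind symbols [ij,l] = (1/2)(d_i g_jl + d_j g_il - d_l g_ij): [uu,u] = E_u/2 = 0, [uu,v] = F_u - E_v/2 = 0, [uv,u] = E_v/2 = 2, [uv,v] = G_u/2 = -18, [vv,u] = F_v - G_u/2 = -14, [vv,v] = G_v/2 = 126
Gamma^u_ij = (G*[ij,u] - F*[ij,v])/(EG - F^2), Gamma^v_ij = (E*[ij,v] - F*[ij,u])/(EG - F^2)

Answer: Gamma_uuu = 0, Gamma_uuv = 2/83, Gamma_uvv = -14/83, Gamma_vuu = 0, Gamma_vuv = -18/83, Gamma_vvv = 126/83


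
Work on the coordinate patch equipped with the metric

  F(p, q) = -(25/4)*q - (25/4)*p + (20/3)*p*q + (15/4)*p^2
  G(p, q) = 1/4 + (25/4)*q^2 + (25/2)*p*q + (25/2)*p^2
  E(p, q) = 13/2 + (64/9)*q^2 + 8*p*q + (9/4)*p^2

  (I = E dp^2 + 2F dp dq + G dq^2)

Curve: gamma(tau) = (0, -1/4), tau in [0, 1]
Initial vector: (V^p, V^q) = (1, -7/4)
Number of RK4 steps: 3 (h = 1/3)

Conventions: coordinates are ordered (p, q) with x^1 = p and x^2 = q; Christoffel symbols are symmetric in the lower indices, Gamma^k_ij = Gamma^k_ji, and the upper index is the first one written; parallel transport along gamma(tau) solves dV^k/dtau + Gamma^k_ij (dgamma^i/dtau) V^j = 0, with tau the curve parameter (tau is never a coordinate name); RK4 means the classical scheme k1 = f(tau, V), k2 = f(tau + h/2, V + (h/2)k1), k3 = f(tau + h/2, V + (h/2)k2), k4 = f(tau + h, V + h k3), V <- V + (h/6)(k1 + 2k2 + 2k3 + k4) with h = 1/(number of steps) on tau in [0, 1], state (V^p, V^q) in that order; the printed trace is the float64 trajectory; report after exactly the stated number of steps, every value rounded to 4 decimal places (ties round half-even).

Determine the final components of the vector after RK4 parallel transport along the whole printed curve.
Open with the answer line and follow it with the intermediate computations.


Answer: V^p = 1.0000, V^q = -1.7500

gamma'(tau) = (0, 0); f(tau, V)^k = -Gamma^k_ij(gamma(tau)) gamma'^i(tau) V^j; h = 1/3; intermediate values shown to 6 dp
curve data and Christoffel symbols at the stage parameters:
  tau = 0.000000: gamma = (0.000000, -0.250000), gamma' = (0.000000, 0.000000); Gamma_ppp = 4.459243, Gamma_ppq = 0.648865, Gamma_pqq = -0.279730, Gamma_qpp = -20.458859, Gamma_qpq = -4.021622, Gamma_qqq = -1.756757
  tau = 0.166667: gamma = (0.000000, -0.250000), gamma' = (0.000000, 0.000000); Gamma_ppp = 4.459243, Gamma_ppq = 0.648865, Gamma_pqq = -0.279730, Gamma_qpp = -20.458859, Gamma_qpq = -4.021622, Gamma_qqq = -1.756757
  tau = 0.333333: gamma = (0.000000, -0.250000), gamma' = (0.000000, 0.000000); Gamma_ppp = 4.459243, Gamma_ppq = 0.648865, Gamma_pqq = -0.279730, Gamma_qpp = -20.458859, Gamma_qpq = -4.021622, Gamma_qqq = -1.756757
  tau = 0.500000: gamma = (0.000000, -0.250000), gamma' = (0.000000, 0.000000); Gamma_ppp = 4.459243, Gamma_ppq = 0.648865, Gamma_pqq = -0.279730, Gamma_qpp = -20.458859, Gamma_qpq = -4.021622, Gamma_qqq = -1.756757
  tau = 0.666667: gamma = (0.000000, -0.250000), gamma' = (0.000000, 0.000000); Gamma_ppp = 4.459243, Gamma_ppq = 0.648865, Gamma_pqq = -0.279730, Gamma_qpp = -20.458859, Gamma_qpq = -4.021622, Gamma_qqq = -1.756757
  tau = 0.833333: gamma = (0.000000, -0.250000), gamma' = (0.000000, 0.000000); Gamma_ppp = 4.459243, Gamma_ppq = 0.648865, Gamma_pqq = -0.279730, Gamma_qpp = -20.458859, Gamma_qpq = -4.021622, Gamma_qqq = -1.756757
  tau = 1.000000: gamma = (0.000000, -0.250000), gamma' = (0.000000, 0.000000); Gamma_ppp = 4.459243, Gamma_ppq = 0.648865, Gamma_pqq = -0.279730, Gamma_qpp = -20.458859, Gamma_qpq = -4.021622, Gamma_qqq = -1.756757
step 0: V^p = 1.0000, V^q = -1.7500
step 1: k1 = (0.000000, 0.000000), k2 = (0.000000, 0.000000), k3 = (0.000000, 0.000000), k4 = (0.000000, 0.000000); V <- V + (h/6)(k1 + 2k2 + 2k3 + k4): V^p = 1.0000, V^q = -1.7500
step 2: k1 = (0.000000, 0.000000), k2 = (0.000000, 0.000000), k3 = (0.000000, 0.000000), k4 = (0.000000, 0.000000); V <- V + (h/6)(k1 + 2k2 + 2k3 + k4): V^p = 1.0000, V^q = -1.7500
step 3: k1 = (0.000000, 0.000000), k2 = (0.000000, 0.000000), k3 = (0.000000, 0.000000), k4 = (0.000000, 0.000000); V <- V + (h/6)(k1 + 2k2 + 2k3 + k4): V^p = 1.0000, V^q = -1.7500


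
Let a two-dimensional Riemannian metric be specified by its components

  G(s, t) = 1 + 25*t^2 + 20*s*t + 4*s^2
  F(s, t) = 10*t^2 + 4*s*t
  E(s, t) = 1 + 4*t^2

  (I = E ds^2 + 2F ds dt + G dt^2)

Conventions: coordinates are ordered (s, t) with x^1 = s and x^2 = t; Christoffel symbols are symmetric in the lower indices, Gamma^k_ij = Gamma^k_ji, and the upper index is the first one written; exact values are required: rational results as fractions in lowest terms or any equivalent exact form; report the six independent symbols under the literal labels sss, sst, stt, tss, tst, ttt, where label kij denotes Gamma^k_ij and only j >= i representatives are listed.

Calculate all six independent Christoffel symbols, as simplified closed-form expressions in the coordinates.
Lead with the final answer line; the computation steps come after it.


Answer: Gamma_sss = 0, Gamma_sst = 4*t/(4*s^2 + 20*s*t + 29*t^2 + 1), Gamma_stt = 10*t/(4*s^2 + 20*s*t + 29*t^2 + 1), Gamma_tss = 0, Gamma_tst = (4*s + 10*t)/(4*s^2 + 20*s*t + 29*t^2 + 1), Gamma_ttt = (10*s + 25*t)/(4*s^2 + 20*s*t + 29*t^2 + 1)

E = 1 + 4*t^2; F = 10*t^2 + 4*s*t; G = 1 + 25*t^2 + 20*s*t + 4*s^2
Gamma^k_ij = (1/2) g^{kl} (d_i g_jl + d_j g_il - d_l g_ij), with g^inv = (1/(EG-F^2)) [[G, -F], [-F, E]]
first partials: E_s = 0, E_t = 8*t, F_s = 4*t, F_t = 20*t + 4*s, G_s = 20*t + 8*s, G_t = 50*t + 20*s
D = EG - F^2 = 1 + 29*t^2 + 20*s*t + 4*s^2
expanded: Gamma^s_ss = (G E_s - 2F F_s + F E_t)/(2D), Gamma^s_st = (G E_t - F G_s)/(2D), Gamma^s_tt = (2G F_t - G G_s - F G_t)/(2D), Gamma^t_ss = (2E F_s - E E_t - F E_s)/(2D), Gamma^t_st = (E G_s - F E_t)/(2D), Gamma^t_tt = (E G_t - 2F F_t + F G_s)/(2D); substitute and cancel common factors


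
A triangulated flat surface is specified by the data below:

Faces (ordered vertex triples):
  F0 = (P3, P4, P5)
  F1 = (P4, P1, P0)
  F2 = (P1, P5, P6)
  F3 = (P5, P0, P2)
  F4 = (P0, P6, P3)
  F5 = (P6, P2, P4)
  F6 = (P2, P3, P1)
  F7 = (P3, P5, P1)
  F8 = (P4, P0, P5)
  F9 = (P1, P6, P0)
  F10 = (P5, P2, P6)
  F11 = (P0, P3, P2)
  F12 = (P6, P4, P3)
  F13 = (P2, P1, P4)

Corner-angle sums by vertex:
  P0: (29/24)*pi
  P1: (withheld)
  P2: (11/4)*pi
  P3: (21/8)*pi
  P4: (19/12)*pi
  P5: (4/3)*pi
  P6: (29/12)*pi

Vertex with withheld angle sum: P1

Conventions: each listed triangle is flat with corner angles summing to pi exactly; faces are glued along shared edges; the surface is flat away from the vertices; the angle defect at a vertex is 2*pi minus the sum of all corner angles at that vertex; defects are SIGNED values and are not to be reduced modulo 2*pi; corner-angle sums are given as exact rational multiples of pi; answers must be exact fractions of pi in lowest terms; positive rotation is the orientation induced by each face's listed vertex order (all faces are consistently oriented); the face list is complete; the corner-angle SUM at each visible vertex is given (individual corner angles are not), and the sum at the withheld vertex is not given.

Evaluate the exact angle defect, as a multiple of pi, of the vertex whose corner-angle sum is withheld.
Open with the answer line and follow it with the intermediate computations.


Answer: defect(P1) = -pi/12

V = 7, E = 21, F = 14; chi = V - E + F = 0
Gauss-Bonnet: total defect = 2*pi*chi = 0; visible defects sum to pi/12


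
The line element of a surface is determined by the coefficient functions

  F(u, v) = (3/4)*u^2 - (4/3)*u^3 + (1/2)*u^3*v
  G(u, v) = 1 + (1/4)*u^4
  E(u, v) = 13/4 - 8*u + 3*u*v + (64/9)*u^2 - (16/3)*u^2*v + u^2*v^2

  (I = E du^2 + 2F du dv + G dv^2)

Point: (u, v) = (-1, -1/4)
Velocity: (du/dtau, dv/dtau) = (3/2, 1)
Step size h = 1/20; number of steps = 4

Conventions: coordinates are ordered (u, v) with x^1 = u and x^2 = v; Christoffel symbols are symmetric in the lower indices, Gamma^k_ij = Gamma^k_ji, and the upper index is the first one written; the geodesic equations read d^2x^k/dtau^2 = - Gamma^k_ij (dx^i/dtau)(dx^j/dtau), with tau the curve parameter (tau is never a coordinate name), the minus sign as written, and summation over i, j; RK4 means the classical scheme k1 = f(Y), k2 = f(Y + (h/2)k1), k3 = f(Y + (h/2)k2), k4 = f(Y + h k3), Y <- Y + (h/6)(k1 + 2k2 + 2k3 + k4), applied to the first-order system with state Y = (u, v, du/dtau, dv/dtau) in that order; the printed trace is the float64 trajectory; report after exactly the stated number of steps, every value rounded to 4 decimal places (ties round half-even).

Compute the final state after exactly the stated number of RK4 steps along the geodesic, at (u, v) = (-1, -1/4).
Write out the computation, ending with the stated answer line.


f(Y) = (du/dtau, dv/dtau, -Gamma^u_ij Y'^i Y'^j, -Gamma^v_ij Y'^i Y'^j) with the Gammas evaluated at the stage position; h = 0.050000; intermediate values shown to 6 dp
step 0: u = -1.0000, v = -0.2500, du/dtau = 1.5000, dv/dtau = 1.0000
step 1:
  k1: at (u, v) = (-1.000000, -0.250000), (du/dtau, dv/dtau) = (1.500000, 1.000000); Gamma_uuu = -0.620609, Gamma_uuv = -0.212780, Gamma_uvv = 0.000000, Gamma_vuu = -0.070258, Gamma_vuv = -0.024088, Gamma_vvv = 0.000000; k1 = (1.500000, 1.000000, 2.034711, 0.230345)
  k2: at (u, v) = (-0.962500, -0.225000), (du/dtau, dv/dtau) = (1.550868, 1.005759); Gamma_uuu = -0.633195, Gamma_uuv = -0.210761, Gamma_uvv = 0.000000, Gamma_vuu = -0.068476, Gamma_vuv = -0.022792, Gamma_vvv = 0.000000; k2 = (1.550868, 1.005759, 2.180442, 0.235801)
  k3: at (u, v) = (-0.961228, -0.224856), (du/dtau, dv/dtau) = (1.554511, 1.005895); Gamma_uuu = -0.633694, Gamma_uuv = -0.210659, Gamma_uvv = 0.000000, Gamma_vuu = -0.068410, Gamma_vuv = -0.022741, Gamma_vvv = 0.000000; k3 = (1.554511, 1.005895, 2.190128, 0.236433)
  k4: at (u, v) = (-0.922274, -0.199705), (du/dtau, dv/dtau) = (1.609506, 1.011822); Gamma_uuu = -0.647245, Gamma_uuv = -0.208256, Gamma_uvv = 0.000000, Gamma_vuu = -0.066433, Gamma_vuv = -0.021375, Gamma_vvv = 0.000000; k4 = (1.609506, 1.011822, 2.354998, 0.241716)
  Y <- Y + (h/6)(k1 + 2k2 + 2k3 + k4): u = -0.9223, v = -0.1997, du/dtau = 1.6094, dv/dtau = 1.0118
step 2:
  k1: at (u, v) = (-0.922331, -0.199707), (du/dtau, dv/dtau) = (1.609424, 1.011804); Gamma_uuu = -0.647222, Gamma_uuv = -0.208261, Gamma_uvv = 0.000000, Gamma_vuu = -0.066436, Gamma_vuv = -0.021378, Gamma_vvv = 0.000000; k1 = (1.609424, 1.011804, 2.354736, 0.241709)
  k2: at (u, v) = (-0.882096, -0.174412), (du/dtau, dv/dtau) = (1.668292, 1.017847); Gamma_uuu = -0.661716, Gamma_uuv = -0.205449, Gamma_uvv = 0.000000, Gamma_vuu = -0.064261, Gamma_vuv = -0.019952, Gamma_vvv = 0.000000; k2 = (1.668292, 1.017847, 2.539418, 0.246612)
  k3: at (u, v) = (-0.880624, -0.174261), (du/dtau, dv/dtau) = (1.672909, 1.017970); Gamma_uuu = -0.662337, Gamma_uuv = -0.205310, Gamma_uvv = 0.000000, Gamma_vuu = -0.064176, Gamma_vuv = -0.019893, Gamma_vvv = 0.000000; k3 = (1.672909, 1.017970, 2.552906, 0.247361)
  k4: at (u, v) = (-0.838686, -0.148809), (du/dtau, dv/dtau) = (1.737069, 1.024172); Gamma_uuu = -0.678050, Gamma_uuv = -0.201980, Gamma_uvv = 0.000000, Gamma_vuu = -0.061758, Gamma_vuv = -0.018397, Gamma_vvv = 0.000000; k4 = (1.737069, 1.024172, 2.764624, 0.251809)
  Y <- Y + (h/6)(k1 + 2k2 + 2k3 + k4): u = -0.8388, v = -0.1488, du/dtau = 1.7370, dv/dtau = 1.0241
step 3:
  k1: at (u, v) = (-0.838757, -0.148811), (du/dtau, dv/dtau) = (1.736957, 1.024150); Gamma_uuu = -0.678018, Gamma_uuv = -0.201988, Gamma_uvv = 0.000000, Gamma_vuu = -0.061763, Gamma_vuv = -0.018400, Gamma_vvv = 0.000000; k1 = (1.736957, 1.024150, 2.764229, 0.251803)
  k2: at (u, v) = (-0.795333, -0.123207), (du/dtau, dv/dtau) = (1.806063, 1.030445); Gamma_uuu = -0.694919, Gamma_uuv = -0.198106, Gamma_uvv = 0.000000, Gamma_vuu = -0.059100, Gamma_vuv = -0.016848, Gamma_vvv = 0.000000; k2 = (1.806063, 1.030445, 3.004102, 0.255488)
  k3: at (u, v) = (-0.793605, -0.123049), (du/dtau, dv/dtau) = (1.812060, 1.030537); Gamma_uuu = -0.695709, Gamma_uuv = -0.197912, Gamma_uvv = 0.000000, Gamma_vuu = -0.058989, Gamma_vuv = -0.016781, Gamma_vvv = 0.000000; k3 = (1.812060, 1.030537, 3.023561, 0.256368)
  k4: at (u, v) = (-0.748154, -0.097284), (du/dtau, dv/dtau) = (1.888135, 1.036968); Gamma_uuu = -0.714182, Gamma_uuv = -0.193317, Gamma_uvv = 0.000000, Gamma_vuu = -0.056021, Gamma_vuv = -0.015164, Gamma_vvv = 0.000000; k4 = (1.888135, 1.036968, 3.303101, 0.259099)
  Y <- Y + (h/6)(k1 + 2k2 + 2k3 + k4): u = -0.7482, v = -0.0973, du/dtau = 1.8880, dv/dtau = 1.0369
step 4:
  k1: at (u, v) = (-0.748246, -0.097285), (du/dtau, dv/dtau) = (1.887979, 1.036938); Gamma_uuu = -0.714137, Gamma_uuv = -0.193328, Gamma_uvv = 0.000000, Gamma_vuu = -0.056028, Gamma_vuv = -0.015168, Gamma_vvv = 0.000000; k1 = (1.887979, 1.036938, 3.302482, 0.259096)
  k2: at (u, v) = (-0.701046, -0.071361), (du/dtau, dv/dtau) = (1.970541, 1.043416); Gamma_uuu = -0.734137, Gamma_uuv = -0.187969, Gamma_uvv = 0.000000, Gamma_vuu = -0.052757, Gamma_vuv = -0.013508, Gamma_vvv = 0.000000; k2 = (1.970541, 1.043416, 3.623643, 0.260404)
  k3: at (u, v) = (-0.698982, -0.071199), (du/dtau, dv/dtau) = (1.978570, 1.043448); Gamma_uuu = -0.735168, Gamma_uuv = -0.187690, Gamma_uvv = 0.000000, Gamma_vuu = -0.052609, Gamma_vuv = -0.013431, Gamma_vvv = 0.000000; k3 = (1.978570, 1.043448, 3.652976, 0.261409)
  k4: at (u, v) = (-0.649317, -0.045112), (du/dtau, dv/dtau) = (2.070628, 1.050009); Gamma_uuu = -0.757246, Gamma_uuv = -0.181318, Gamma_uvv = 0.000000, Gamma_vuu = -0.048955, Gamma_vuv = -0.011722, Gamma_vvv = 0.000000; k4 = (2.070628, 1.050009, 4.035127, 0.260865)
  Y <- Y + (h/6)(k1 + 2k2 + 2k3 + k4): u = -0.6494, v = -0.0451, du/dtau = 2.0704, dv/dtau = 1.0500

Answer: u = -0.6494, v = -0.0451, du/dtau = 2.0704, dv/dtau = 1.0500


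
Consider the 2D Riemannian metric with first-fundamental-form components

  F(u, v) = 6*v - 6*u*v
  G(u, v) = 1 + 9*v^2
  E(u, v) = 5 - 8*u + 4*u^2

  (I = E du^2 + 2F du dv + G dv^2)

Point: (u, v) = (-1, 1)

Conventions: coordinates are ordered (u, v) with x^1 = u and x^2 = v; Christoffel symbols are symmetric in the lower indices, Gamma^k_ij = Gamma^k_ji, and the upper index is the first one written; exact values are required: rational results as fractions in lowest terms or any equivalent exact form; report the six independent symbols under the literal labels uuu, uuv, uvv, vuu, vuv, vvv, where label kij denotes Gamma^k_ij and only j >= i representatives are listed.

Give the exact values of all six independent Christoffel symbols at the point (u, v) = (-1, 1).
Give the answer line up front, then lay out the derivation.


Answer: Gamma_uuu = -4/13, Gamma_uuv = 0, Gamma_uvv = 6/13, Gamma_vuu = -3/13, Gamma_vuv = 0, Gamma_vvv = 9/26

E = 17, F = 12, G = 10 at the point
E_u = -16, E_v = 0, F_u = -6, F_v = 12, G_u = 0, G_v = 18
EG - F^2 = 26;  g^inv = (1/26) * [[10, -12], [-12, 17]]
first-kind symbols [ij,l] = (1/2)(d_i g_jl + d_j g_il - d_l g_ij): [uu,u] = E_u/2 = -8, [uu,v] = F_u - E_v/2 = -6, [uv,u] = E_v/2 = 0, [uv,v] = G_u/2 = 0, [vv,u] = F_v - G_u/2 = 12, [vv,v] = G_v/2 = 9
Gamma^u_ij = (G*[ij,u] - F*[ij,v])/(EG - F^2), Gamma^v_ij = (E*[ij,v] - F*[ij,u])/(EG - F^2)


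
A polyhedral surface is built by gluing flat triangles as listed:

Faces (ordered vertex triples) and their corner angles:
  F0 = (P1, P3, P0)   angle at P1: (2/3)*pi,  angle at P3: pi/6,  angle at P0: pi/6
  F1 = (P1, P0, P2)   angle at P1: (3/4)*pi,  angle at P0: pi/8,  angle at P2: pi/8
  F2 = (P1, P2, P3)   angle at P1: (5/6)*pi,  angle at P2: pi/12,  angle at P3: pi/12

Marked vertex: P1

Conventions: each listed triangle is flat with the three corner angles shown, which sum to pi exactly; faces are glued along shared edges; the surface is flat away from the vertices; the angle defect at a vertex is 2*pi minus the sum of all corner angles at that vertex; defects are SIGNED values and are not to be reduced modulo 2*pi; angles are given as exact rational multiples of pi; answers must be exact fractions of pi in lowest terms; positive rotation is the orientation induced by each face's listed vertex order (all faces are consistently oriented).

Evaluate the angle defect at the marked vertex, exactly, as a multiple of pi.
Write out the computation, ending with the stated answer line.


Sum of corner angles at P1: (9/4)*pi
defect = 2*pi - (9/4)*pi

Answer: defect(P1) = -pi/4


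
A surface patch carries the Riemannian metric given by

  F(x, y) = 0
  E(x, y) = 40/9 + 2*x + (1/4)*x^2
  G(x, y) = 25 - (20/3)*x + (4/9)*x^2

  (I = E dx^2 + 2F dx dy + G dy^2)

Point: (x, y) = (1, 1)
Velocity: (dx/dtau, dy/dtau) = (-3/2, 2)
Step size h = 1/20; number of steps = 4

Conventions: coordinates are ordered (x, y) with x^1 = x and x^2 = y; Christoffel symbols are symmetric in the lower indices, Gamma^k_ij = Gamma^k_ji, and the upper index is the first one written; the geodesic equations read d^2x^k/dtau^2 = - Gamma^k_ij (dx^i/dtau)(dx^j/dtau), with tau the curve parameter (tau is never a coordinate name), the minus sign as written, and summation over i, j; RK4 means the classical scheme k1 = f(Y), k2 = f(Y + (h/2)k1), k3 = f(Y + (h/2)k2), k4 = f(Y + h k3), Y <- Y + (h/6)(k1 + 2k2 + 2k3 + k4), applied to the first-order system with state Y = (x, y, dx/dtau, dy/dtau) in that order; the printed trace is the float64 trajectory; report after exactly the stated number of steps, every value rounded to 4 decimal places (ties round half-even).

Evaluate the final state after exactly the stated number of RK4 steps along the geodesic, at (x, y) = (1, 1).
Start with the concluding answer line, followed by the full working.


Answer: x = 0.6554, y = 1.3807, dx/dtau = -1.9563, dy/dtau = 1.8037

f(Y) = (dx/dtau, dy/dtau, -Gamma^x_ij Y'^i Y'^j, -Gamma^y_ij Y'^i Y'^j) with the Gammas evaluated at the stage position; h = 0.050000; intermediate values shown to 6 dp
step 0: x = 1.0000, y = 1.0000, dx/dtau = -1.5000, dy/dtau = 2.0000
step 1:
  k1: at (x, y) = (1.000000, 1.000000), (dx/dtau, dy/dtau) = (-1.500000, 2.000000); Gamma_xxx = 0.186722, Gamma_xxy = 0.000000, Gamma_xyy = 0.431535, Gamma_yxx = 0.000000, Gamma_yxy = -0.153846, Gamma_yyy = 0.000000; k1 = (-1.500000, 2.000000, -2.146266, -0.923077)
  k2: at (x, y) = (0.962500, 1.050000), (dx/dtau, dy/dtau) = (-1.553657, 1.976923); Gamma_xxx = 0.187944, Gamma_xxy = 0.000000, Gamma_xyy = 0.440166, Gamma_yxx = 0.000000, Gamma_yxy = -0.152964, Gamma_yyy = 0.000000; k2 = (-1.553657, 1.976923, -2.173935, -0.939643)
  k3: at (x, y) = (0.961159, 1.049423), (dx/dtau, dy/dtau) = (-1.554348, 1.976509); Gamma_xxx = 0.187988, Gamma_xxy = 0.000000, Gamma_xyy = 0.440478, Gamma_yxx = 0.000000, Gamma_yxy = -0.152932, Gamma_yyy = 0.000000; k3 = (-1.554348, 1.976509, -2.174945, -0.939672)
  k4: at (x, y) = (0.922283, 1.098825), (dx/dtau, dy/dtau) = (-1.608747, 1.953016); Gamma_xxx = 0.189270, Gamma_xxy = 0.000000, Gamma_xyy = 0.449644, Gamma_yxx = 0.000000, Gamma_yxy = -0.152028, Gamma_yyy = 0.000000; k4 = (-1.608747, 1.953016, -2.204907, -0.955319)
  Y <- Y + (h/6)(k1 + 2k2 + 2k3 + k4): x = 0.9223, y = 1.0988, dx/dtau = -1.6087, dy/dtau = 1.9530
step 2:
  k1: at (x, y) = (0.922294, 1.098832), (dx/dtau, dy/dtau) = (-1.608741, 1.953025); Gamma_xxx = 0.189270, Gamma_xxy = 0.000000, Gamma_xyy = 0.449641, Gamma_yxx = 0.000000, Gamma_yxy = -0.152029, Gamma_yyy = 0.000000; k1 = (-1.608741, 1.953025, -2.204907, -0.955321)
  k2: at (x, y) = (0.882075, 1.147658), (dx/dtau, dy/dtau) = (-1.663864, 1.929142); Gamma_xxx = 0.190613, Gamma_xxy = 0.000000, Gamma_xyy = 0.459355, Gamma_yxx = 0.000000, Gamma_yxy = -0.151105, Gamma_yyy = 0.000000; k2 = (-1.663864, 1.929142, -2.237232, -0.970041)
  k3: at (x, y) = (0.880697, 1.147061), (dx/dtau, dy/dtau) = (-1.664672, 1.928774); Gamma_xxx = 0.190660, Gamma_xxy = 0.000000, Gamma_xyy = 0.459692, Gamma_yxx = 0.000000, Gamma_yxy = -0.151073, Gamma_yyy = 0.000000; k3 = (-1.664672, 1.928774, -2.238476, -0.970125)
  k4: at (x, y) = (0.839060, 1.195271), (dx/dtau, dy/dtau) = (-1.720665, 1.904519); Gamma_xxx = 0.192070, Gamma_xxy = 0.000000, Gamma_xyy = 0.470014, Gamma_yxx = 0.000000, Gamma_yxy = -0.150129, Gamma_yyy = 0.000000; k4 = (-1.720665, 1.904519, -2.273490, -0.983957)
  Y <- Y + (h/6)(k1 + 2k2 + 2k3 + k4): x = 0.8391, y = 1.1953, dx/dtau = -1.7207, dy/dtau = 1.9045
step 3:
  k1: at (x, y) = (0.839073, 1.195277), (dx/dtau, dy/dtau) = (-1.720656, 1.904528); Gamma_xxx = 0.192069, Gamma_xxy = 0.000000, Gamma_xyy = 0.470011, Gamma_yxx = 0.000000, Gamma_yxy = -0.150129, Gamma_yyy = 0.000000; k1 = (-1.720656, 1.904528, -2.273488, -0.983959)
  k2: at (x, y) = (0.796057, 1.242890), (dx/dtau, dy/dtau) = (-1.777493, 1.879929); Gamma_xxx = 0.193546, Gamma_xxy = 0.000000, Gamma_xyy = 0.480959, Gamma_yxx = 0.000000, Gamma_yxy = -0.149166, Gamma_yyy = 0.000000; k2 = (-1.777493, 1.879929, -2.311277, -0.996894)
  k3: at (x, y) = (0.794636, 1.242275), (dx/dtau, dy/dtau) = (-1.778438, 1.879606); Gamma_xxx = 0.193595, Gamma_xxy = 0.000000, Gamma_xyy = 0.481325, Gamma_yxx = 0.000000, Gamma_yxy = -0.149134, Gamma_yyy = 0.000000; k3 = (-1.778438, 1.879606, -2.312793, -0.997041)
  k4: at (x, y) = (0.750151, 1.289257), (dx/dtau, dy/dtau) = (-1.836296, 1.854676); Gamma_xxx = 0.195144, Gamma_xxy = 0.000000, Gamma_xyy = 0.492970, Gamma_yxx = 0.000000, Gamma_yxy = -0.148151, Gamma_yyy = 0.000000; k4 = (-1.836296, 1.854676, -2.353753, -1.009129)
  Y <- Y + (h/6)(k1 + 2k2 + 2k3 + k4): x = 0.7502, y = 1.2893, dx/dtau = -1.8363, dy/dtau = 1.8547
step 4:
  k1: at (x, y) = (0.750166, 1.289263), (dx/dtau, dy/dtau) = (-1.836284, 1.854687); Gamma_xxx = 0.195144, Gamma_xxy = 0.000000, Gamma_xyy = 0.492966, Gamma_yxx = 0.000000, Gamma_yxy = -0.148152, Gamma_yyy = 0.000000; k1 = (-1.836284, 1.854687, -2.353749, -1.009131)
  k2: at (x, y) = (0.704259, 1.335630), (dx/dtau, dy/dtau) = (-1.895128, 1.829458); Gamma_xxx = 0.196766, Gamma_xxy = 0.000000, Gamma_xyy = 0.505329, Gamma_yxx = 0.000000, Gamma_yxy = -0.147151, Gamma_yyy = 0.000000; k2 = (-1.895128, 1.829458, -2.397983, -1.020362)
  k3: at (x, y) = (0.702788, 1.334999), (dx/dtau, dy/dtau) = (-1.896234, 1.829178); Gamma_xxx = 0.196819, Gamma_xxy = 0.000000, Gamma_xyy = 0.505731, Gamma_yxx = 0.000000, Gamma_yxy = -0.147119, Gamma_yyy = 0.000000; k3 = (-1.896234, 1.829178, -2.399823, -1.020580)
  k4: at (x, y) = (0.655355, 1.380722), (dx/dtau, dy/dtau) = (-1.956276, 1.803658); Gamma_xxx = 0.198522, Gamma_xxy = 0.000000, Gamma_xyy = 0.518900, Gamma_yxx = 0.000000, Gamma_yxy = -0.146100, Gamma_yyy = 0.000000; k4 = (-1.956276, 1.803658, -2.447821, -1.031011)
  Y <- Y + (h/6)(k1 + 2k2 + 2k3 + k4): x = 0.6554, y = 1.3807, dx/dtau = -1.9563, dy/dtau = 1.8037


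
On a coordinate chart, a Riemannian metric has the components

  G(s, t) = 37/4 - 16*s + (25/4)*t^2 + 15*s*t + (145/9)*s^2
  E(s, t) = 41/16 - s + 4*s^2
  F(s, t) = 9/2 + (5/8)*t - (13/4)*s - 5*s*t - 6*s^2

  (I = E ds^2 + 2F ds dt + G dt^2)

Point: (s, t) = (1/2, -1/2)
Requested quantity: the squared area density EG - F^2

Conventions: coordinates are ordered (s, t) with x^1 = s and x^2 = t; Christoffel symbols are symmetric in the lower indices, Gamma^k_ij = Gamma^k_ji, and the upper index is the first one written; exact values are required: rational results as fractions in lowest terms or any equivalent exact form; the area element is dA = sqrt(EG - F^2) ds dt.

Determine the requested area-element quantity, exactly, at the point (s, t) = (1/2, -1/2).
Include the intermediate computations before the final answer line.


E = 49/16, F = 37/16, G = 445/144; EG - F^2 = 2371/576

Answer: EG - F^2 = 2371/576


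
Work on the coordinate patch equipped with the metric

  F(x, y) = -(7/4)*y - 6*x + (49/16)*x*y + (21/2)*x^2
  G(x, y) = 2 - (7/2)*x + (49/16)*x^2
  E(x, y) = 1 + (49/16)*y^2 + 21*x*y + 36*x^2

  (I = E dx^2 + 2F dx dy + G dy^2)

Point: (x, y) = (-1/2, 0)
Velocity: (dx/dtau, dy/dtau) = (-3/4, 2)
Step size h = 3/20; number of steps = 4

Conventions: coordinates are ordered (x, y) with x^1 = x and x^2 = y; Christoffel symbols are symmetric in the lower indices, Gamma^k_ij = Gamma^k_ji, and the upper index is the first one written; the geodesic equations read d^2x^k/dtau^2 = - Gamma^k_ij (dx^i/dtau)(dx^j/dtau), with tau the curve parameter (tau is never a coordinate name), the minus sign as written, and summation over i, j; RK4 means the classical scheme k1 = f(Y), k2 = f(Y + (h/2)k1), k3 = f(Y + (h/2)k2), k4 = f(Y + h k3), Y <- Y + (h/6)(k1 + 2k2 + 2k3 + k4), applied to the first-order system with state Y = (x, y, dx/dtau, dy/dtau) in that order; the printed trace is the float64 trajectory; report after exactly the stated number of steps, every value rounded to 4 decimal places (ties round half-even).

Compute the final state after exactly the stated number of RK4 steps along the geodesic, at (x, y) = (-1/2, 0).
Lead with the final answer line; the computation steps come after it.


Answer: x = -1.0073, y = 1.1625, dx/dtau = -0.9159, dy/dtau = 1.8901

f(Y) = (dx/dtau, dy/dtau, -Gamma^x_ij Y'^i Y'^j, -Gamma^y_ij Y'^i Y'^j) with the Gammas evaluated at the stage position; h = 0.150000; intermediate values shown to 6 dp
step 0: x = -0.5000, y = 0.0000, dx/dtau = -0.7500, dy/dtau = 2.0000
step 1:
  k1: at (x, y) = (-0.500000, 0.000000), (dx/dtau, dy/dtau) = (-0.750000, 2.000000); Gamma_xxx = -1.331792, Gamma_xxy = -0.388439, Gamma_xyy = 0.000000, Gamma_yxx = -0.832370, Gamma_yxy = -0.242775, Gamma_yyy = 0.000000; k1 = (-0.750000, 2.000000, -0.416185, -0.260116)
  k2: at (x, y) = (-0.556250, 0.150000), (dx/dtau, dy/dtau) = (-0.781214, 1.980491); Gamma_xxx = -1.285707, Gamma_xxy = -0.374998, Gamma_xyy = 0.000000, Gamma_yxx = -0.825126, Gamma_yxy = -0.240662, Gamma_yyy = 0.000000; k2 = (-0.781214, 1.980491, -0.375723, -0.241127)
  k3: at (x, y) = (-0.558591, 0.148537), (dx/dtau, dy/dtau) = (-0.778179, 1.981915); Gamma_xxx = -1.282055, Gamma_xxy = -0.373933, Gamma_xyy = 0.000000, Gamma_yxx = -0.820062, Gamma_yxy = -0.239185, Gamma_yyy = 0.000000; k3 = (-0.778179, 1.981915, -0.377057, -0.241183)
  k4: at (x, y) = (-0.616727, 0.297287), (dx/dtau, dy/dtau) = (-0.806559, 1.963823); Gamma_xxx = -1.236077, Gamma_xxy = -0.360522, Gamma_xyy = 0.000000, Gamma_yxx = -0.808192, Gamma_yxy = -0.235723, Gamma_yyy = 0.000000; k4 = (-0.806559, 1.963823, -0.337977, -0.220982)
  Y <- Y + (h/6)(k1 + 2k2 + 2k3 + k4): x = -0.6169, y = 0.2972, dx/dtau = -0.8065, dy/dtau = 1.9639
step 2:
  k1: at (x, y) = (-0.616884, 0.297216), (dx/dtau, dy/dtau) = (-0.806493, 1.963857); Gamma_xxx = -1.235857, Gamma_xxy = -0.360458, Gamma_xyy = 0.000000, Gamma_yxx = -0.807885, Gamma_yxy = -0.235633, Gamma_yyy = 0.000000; k1 = (-0.806493, 1.963857, -0.337975, -0.220935)
  k2: at (x, y) = (-0.677371, 0.444505), (dx/dtau, dy/dtau) = (-0.831841, 1.947287); Gamma_xxx = -1.189554, Gamma_xxy = -0.346953, Gamma_xyy = 0.000000, Gamma_yxx = -0.791047, Gamma_yxy = -0.230722, Gamma_yyy = 0.000000; k2 = (-0.831841, 1.947287, -0.300889, -0.200090)
  k3: at (x, y) = (-0.679272, 0.443262), (dx/dtau, dy/dtau) = (-0.829060, 1.948850); Gamma_xxx = -1.187022, Gamma_xxy = -0.346215, Gamma_xyy = 0.000000, Gamma_yxx = -0.787311, Gamma_yxy = -0.229632, Gamma_yyy = 0.000000; k3 = (-0.829060, 1.948850, -0.302880, -0.200890)
  k4: at (x, y) = (-0.741243, 0.589543), (dx/dtau, dy/dtau) = (-0.851925, 1.933724); Gamma_xxx = -1.142113, Gamma_xxy = -0.333116, Gamma_xyy = 0.000000, Gamma_yxx = -0.768098, Gamma_yxy = -0.224029, Gamma_yyy = 0.000000; k4 = (-0.851925, 1.933724, -0.268625, -0.180656)
  Y <- Y + (h/6)(k1 + 2k2 + 2k3 + k4): x = -0.7414, y = 0.5895, dx/dtau = -0.8518, dy/dtau = 1.9338
step 3:
  k1: at (x, y) = (-0.741389, 0.589462), (dx/dtau, dy/dtau) = (-0.851847, 1.933768); Gamma_xxx = -1.141936, Gamma_xxy = -0.333065, Gamma_xyy = 0.000000, Gamma_yxx = -0.767835, Gamma_yxy = -0.223952, Gamma_yyy = 0.000000; k1 = (-0.851847, 1.933768, -0.268660, -0.180646)
  k2: at (x, y) = (-0.805278, 0.734495), (dx/dtau, dy/dtau) = (-0.871996, 1.920220); Gamma_xxx = -1.097888, Gamma_xxy = -0.320217, Gamma_xyy = 0.000000, Gamma_yxx = -0.745868, Gamma_yxy = -0.217545, Gamma_yyy = 0.000000; k2 = (-0.871996, 1.920220, -0.237550, -0.161384)
  k3: at (x, y) = (-0.806789, 0.733479), (dx/dtau, dy/dtau) = (-0.869663, 1.921664); Gamma_xxx = -1.096167, Gamma_xxy = -0.319715, Gamma_xyy = 0.000000, Gamma_yxx = -0.743243, Gamma_yxy = -0.216779, Gamma_yyy = 0.000000; k3 = (-0.869663, 1.921664, -0.239571, -0.162438)
  k4: at (x, y) = (-0.871839, 0.877712), (dx/dtau, dy/dtau) = (-0.887782, 1.909403); Gamma_xxx = -1.054091, Gamma_xxy = -0.307443, Gamma_xyy = 0.000000, Gamma_yxx = -0.720517, Gamma_yxy = -0.210151, Gamma_yyy = 0.000000; k4 = (-0.887782, 1.909403, -0.211525, -0.144587)
  Y <- Y + (h/6)(k1 + 2k2 + 2k3 + k4): x = -0.8720, y = 0.8776, dx/dtau = -0.8877, dy/dtau = 1.9094
step 4:
  k1: at (x, y) = (-0.871963, 0.877636), (dx/dtau, dy/dtau) = (-0.887707, 1.909446); Gamma_xxx = -1.053961, Gamma_xxy = -0.307405, Gamma_xyy = 0.000000, Gamma_yxx = -0.720319, Gamma_yxy = -0.210093, Gamma_yyy = 0.000000; k1 = (-0.887707, 1.909446, -0.211575, -0.144599)
  k2: at (x, y) = (-0.938541, 1.020844), (dx/dtau, dy/dtau) = (-0.903575, 1.898601); Gamma_xxx = -1.013347, Gamma_xxy = -0.295560, Gamma_xyy = 0.000000, Gamma_yxx = -0.696457, Gamma_yxy = -0.203133, Gamma_yyy = 0.000000; k2 = (-0.903575, 1.898601, -0.186737, -0.128341)
  k3: at (x, y) = (-0.939731, 1.020031), (dx/dtau, dy/dtau) = (-0.901712, 1.899821); Gamma_xxx = -1.012183, Gamma_xxy = -0.295220, Gamma_xyy = 0.000000, Gamma_yxx = -0.694658, Gamma_yxy = -0.202609, Gamma_yyy = 0.000000; k3 = (-0.901712, 1.899821, -0.188487, -0.129358)
  k4: at (x, y) = (-1.007220, 1.162609), (dx/dtau, dy/dtau) = (-0.915980, 1.890043); Gamma_xxx = -0.973698, Gamma_xxy = -0.283995, Gamma_xyy = 0.000000, Gamma_yxx = -0.671024, Gamma_yxy = -0.195715, Gamma_yyy = 0.000000; k4 = (-0.915980, 1.890043, -0.166377, -0.114659)
  Y <- Y + (h/6)(k1 + 2k2 + 2k3 + k4): x = -1.0073, y = 1.1625, dx/dtau = -0.9159, dy/dtau = 1.8901


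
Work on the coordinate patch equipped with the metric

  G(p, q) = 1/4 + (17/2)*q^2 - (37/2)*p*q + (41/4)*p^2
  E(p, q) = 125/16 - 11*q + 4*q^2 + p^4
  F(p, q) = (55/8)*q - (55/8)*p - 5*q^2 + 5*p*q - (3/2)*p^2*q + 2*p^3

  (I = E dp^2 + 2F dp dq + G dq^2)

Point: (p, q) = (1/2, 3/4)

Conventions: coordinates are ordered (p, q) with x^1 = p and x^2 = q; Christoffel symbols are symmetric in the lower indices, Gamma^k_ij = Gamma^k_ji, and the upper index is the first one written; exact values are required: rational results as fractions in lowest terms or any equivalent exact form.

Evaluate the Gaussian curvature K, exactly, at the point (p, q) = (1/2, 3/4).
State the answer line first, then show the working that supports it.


Answer: K = -81536/9747

E = 15/8, F = 3/4, G = 21/32, EG - F^2 = 171/256 at the point
E_p = 1/2, E_q = -5, F_p = -11/4, F_q = 3/2, G_p = -29/8, G_q = 7/2
E_qq = 8, F_pq = 7/2, G_pp = 41/2
Evaluate Brioschi's two determinant matrices M1, M2 and divide by (EG - F^2)^2.
M1 = [[-E_qq/2 + F_pq - G_pp/2, E_p/2, F_p - E_q/2], [F_q - G_p/2, E, F], [G_q/2, F, G]] = [[-43/4, 1/4, -1/4], [53/16, 15/8, 3/4], [7/4, 3/4, 21/32]]; det M1 = -14739/2048
M2 = [[0, E_q/2, G_p/2], [E_q/2, E, F], [G_p/2, F, G]] = [[0, -5/2, -29/16], [-5/2, 15/8, 3/4], [-29/16, 3/4, 21/32]]; det M2 = -7095/2048
det M1 - det M2 = -1911/512; K = -1911/512 / (171/256)^2 = -81536/9747


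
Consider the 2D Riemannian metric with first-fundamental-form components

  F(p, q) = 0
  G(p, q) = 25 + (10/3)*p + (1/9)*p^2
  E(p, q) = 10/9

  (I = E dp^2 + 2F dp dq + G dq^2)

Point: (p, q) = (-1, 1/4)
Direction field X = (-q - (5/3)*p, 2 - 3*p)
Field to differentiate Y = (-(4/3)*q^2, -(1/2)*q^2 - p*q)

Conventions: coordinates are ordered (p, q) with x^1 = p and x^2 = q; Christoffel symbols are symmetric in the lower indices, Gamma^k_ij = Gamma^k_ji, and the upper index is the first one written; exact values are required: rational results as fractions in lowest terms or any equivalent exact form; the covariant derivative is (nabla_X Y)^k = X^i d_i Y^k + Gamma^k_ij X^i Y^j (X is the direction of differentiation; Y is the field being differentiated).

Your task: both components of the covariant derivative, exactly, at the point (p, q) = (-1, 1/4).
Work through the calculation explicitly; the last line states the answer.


E = 10/9, F = 0, G = 196/9 at the point
E_p = 0, E_q = 0, F_p = 0, F_q = 0, G_p = 28/9, G_q = 0
EG - F^2 = 1960/81;  g^inv = (81/1960) * [[196/9, 0], [0, 10/9]]
first-kind symbols [ij,l] = (1/2)(d_i g_jl + d_j g_il - d_l g_ij): [pp,p] = E_p/2 = 0, [pp,q] = F_p - E_q/2 = 0, [pq,p] = E_q/2 = 0, [pq,q] = G_p/2 = 14/9, [qq,p] = F_q - G_p/2 = -14/9, [qq,q] = G_q/2 = 0
Gamma^p_ij = (G*[ij,p] - F*[ij,q])/(EG - F^2), Gamma^q_ij = (E*[ij,q] - F*[ij,p])/(EG - F^2)
Gamma_ppp = 0, Gamma_ppq = 0, Gamma_pqq = -7/5, Gamma_qpp = 0, Gamma_qpq = 1/14, Gamma_qqq = 0
X = (17/12, 5), Y = (-1/12, 7/32) at the point

Answer: (nabla_X Y)^p = -467/96, (nabla_X Y)^q = 18215/5376
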